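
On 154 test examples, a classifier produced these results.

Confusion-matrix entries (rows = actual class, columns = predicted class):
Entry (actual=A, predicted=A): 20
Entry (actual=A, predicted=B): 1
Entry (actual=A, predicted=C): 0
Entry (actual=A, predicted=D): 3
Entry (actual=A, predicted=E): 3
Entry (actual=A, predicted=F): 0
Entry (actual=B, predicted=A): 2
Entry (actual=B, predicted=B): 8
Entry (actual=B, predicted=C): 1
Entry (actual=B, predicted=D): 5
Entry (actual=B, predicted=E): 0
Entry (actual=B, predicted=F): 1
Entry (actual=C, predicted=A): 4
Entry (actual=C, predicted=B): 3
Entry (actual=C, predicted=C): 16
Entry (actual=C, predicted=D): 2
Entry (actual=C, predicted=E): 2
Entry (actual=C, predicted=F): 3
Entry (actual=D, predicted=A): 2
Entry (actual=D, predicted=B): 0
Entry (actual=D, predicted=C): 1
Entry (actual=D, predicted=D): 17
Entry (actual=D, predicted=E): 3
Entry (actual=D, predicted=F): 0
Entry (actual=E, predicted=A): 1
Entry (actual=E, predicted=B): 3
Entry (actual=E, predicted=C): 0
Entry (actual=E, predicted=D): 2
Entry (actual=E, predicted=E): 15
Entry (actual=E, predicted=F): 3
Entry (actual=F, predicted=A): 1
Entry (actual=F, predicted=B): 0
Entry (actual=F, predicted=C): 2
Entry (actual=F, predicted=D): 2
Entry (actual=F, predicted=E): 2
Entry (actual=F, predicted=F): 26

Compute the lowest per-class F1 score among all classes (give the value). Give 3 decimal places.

Per-class F1 score (2·TP/(2·TP+FP+FN)):
  A: TP=20, FP=2+4+2+1+1=10, FN=1+0+3+3+0=7 → 40/57 = 0.7018
  B: TP=8, FP=1+3+0+3+0=7, FN=2+1+5+0+1=9 → 16/32 = 0.5000
  C: TP=16, FP=0+1+1+0+2=4, FN=4+3+2+2+3=14 → 32/50 = 0.6400
  D: TP=17, FP=3+5+2+2+2=14, FN=2+0+1+3+0=6 → 34/54 = 0.6296
  E: TP=15, FP=3+0+2+3+2=10, FN=1+3+0+2+3=9 → 30/49 = 0.6122
  F: TP=26, FP=0+1+3+0+3=7, FN=1+0+2+2+2=7 → 52/66 = 0.7879
Lowest is class 'B' with F1 score = 0.500.

0.500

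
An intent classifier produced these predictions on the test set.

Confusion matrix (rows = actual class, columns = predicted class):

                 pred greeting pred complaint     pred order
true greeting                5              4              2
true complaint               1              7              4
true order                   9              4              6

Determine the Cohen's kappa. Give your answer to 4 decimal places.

0.1537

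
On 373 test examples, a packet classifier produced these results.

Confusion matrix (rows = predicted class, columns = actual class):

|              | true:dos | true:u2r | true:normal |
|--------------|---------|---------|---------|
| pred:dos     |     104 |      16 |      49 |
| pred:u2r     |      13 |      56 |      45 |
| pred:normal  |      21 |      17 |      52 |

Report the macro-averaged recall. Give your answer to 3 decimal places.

0.580

Per-class recall (TP/(TP+FN)):
  dos: TP=104, FN=13+21=34 → 104/138 = 0.7536
  u2r: TP=56, FN=16+17=33 → 56/89 = 0.6292
  normal: TP=52, FN=49+45=94 → 52/146 = 0.3562
Macro-recall = mean = (0.7536 + 0.6292 + 0.3562) / 3 = 0.580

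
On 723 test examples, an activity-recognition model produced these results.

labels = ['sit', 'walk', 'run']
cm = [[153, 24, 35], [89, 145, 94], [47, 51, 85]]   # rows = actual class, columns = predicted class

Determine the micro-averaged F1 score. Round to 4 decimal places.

0.5297

Micro-averaging pools counts across classes: ΣTP=383, ΣFP=340, ΣFN=340.
Micro-F1 score = 2·TP/(2·TP+FP+FN) on pooled counts = 0.5297 (equals overall accuracy in single-label multiclass).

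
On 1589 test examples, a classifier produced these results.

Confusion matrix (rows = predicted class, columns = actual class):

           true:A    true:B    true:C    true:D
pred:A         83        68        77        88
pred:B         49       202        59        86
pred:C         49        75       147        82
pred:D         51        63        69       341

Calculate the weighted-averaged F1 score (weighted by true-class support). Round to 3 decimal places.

0.494

Per-class F1 score (2·TP/(2·TP+FP+FN)):
  A: TP=83, FP=68+77+88=233, FN=49+49+51=149 → 166/548 = 0.3029
  B: TP=202, FP=49+59+86=194, FN=68+75+63=206 → 404/804 = 0.5025
  C: TP=147, FP=49+75+82=206, FN=77+59+69=205 → 294/705 = 0.4170
  D: TP=341, FP=51+63+69=183, FN=88+86+82=256 → 682/1121 = 0.6084
Weighted-F1 score = Σ (supportᵢ/N)·F1 scoreᵢ with N=1589: (232/1589)·0.3029 + (408/1589)·0.5025 + (352/1589)·0.4170 + (597/1589)·0.6084 = 0.494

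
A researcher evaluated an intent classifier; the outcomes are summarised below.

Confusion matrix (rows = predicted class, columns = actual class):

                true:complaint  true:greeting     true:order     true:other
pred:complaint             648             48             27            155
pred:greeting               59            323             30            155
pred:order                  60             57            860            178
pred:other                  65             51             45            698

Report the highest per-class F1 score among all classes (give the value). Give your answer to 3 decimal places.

0.812

Per-class F1 score (2·TP/(2·TP+FP+FN)):
  complaint: TP=648, FP=48+27+155=230, FN=59+60+65=184 → 1296/1710 = 0.7579
  greeting: TP=323, FP=59+30+155=244, FN=48+57+51=156 → 646/1046 = 0.6176
  order: TP=860, FP=60+57+178=295, FN=27+30+45=102 → 1720/2117 = 0.8125
  other: TP=698, FP=65+51+45=161, FN=155+155+178=488 → 1396/2045 = 0.6826
Highest is class 'order' with F1 score = 0.812.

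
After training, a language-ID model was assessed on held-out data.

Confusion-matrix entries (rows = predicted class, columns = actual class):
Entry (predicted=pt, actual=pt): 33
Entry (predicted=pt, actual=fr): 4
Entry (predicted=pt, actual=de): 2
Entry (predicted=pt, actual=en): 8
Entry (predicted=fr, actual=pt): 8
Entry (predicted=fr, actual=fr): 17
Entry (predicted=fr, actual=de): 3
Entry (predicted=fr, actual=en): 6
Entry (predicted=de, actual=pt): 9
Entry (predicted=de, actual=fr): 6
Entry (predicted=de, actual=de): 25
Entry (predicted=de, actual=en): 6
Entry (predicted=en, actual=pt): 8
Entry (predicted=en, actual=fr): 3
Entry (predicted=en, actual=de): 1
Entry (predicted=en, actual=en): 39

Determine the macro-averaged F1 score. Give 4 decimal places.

0.6296

Per-class F1 score (2·TP/(2·TP+FP+FN)):
  pt: TP=33, FP=4+2+8=14, FN=8+9+8=25 → 66/105 = 0.62857
  fr: TP=17, FP=8+3+6=17, FN=4+6+3=13 → 34/64 = 0.53125
  de: TP=25, FP=9+6+6=21, FN=2+3+1=6 → 50/77 = 0.64935
  en: TP=39, FP=8+3+1=12, FN=8+6+6=20 → 78/110 = 0.70909
Macro-F1 score = mean = (0.62857 + 0.53125 + 0.64935 + 0.70909) / 4 = 0.6296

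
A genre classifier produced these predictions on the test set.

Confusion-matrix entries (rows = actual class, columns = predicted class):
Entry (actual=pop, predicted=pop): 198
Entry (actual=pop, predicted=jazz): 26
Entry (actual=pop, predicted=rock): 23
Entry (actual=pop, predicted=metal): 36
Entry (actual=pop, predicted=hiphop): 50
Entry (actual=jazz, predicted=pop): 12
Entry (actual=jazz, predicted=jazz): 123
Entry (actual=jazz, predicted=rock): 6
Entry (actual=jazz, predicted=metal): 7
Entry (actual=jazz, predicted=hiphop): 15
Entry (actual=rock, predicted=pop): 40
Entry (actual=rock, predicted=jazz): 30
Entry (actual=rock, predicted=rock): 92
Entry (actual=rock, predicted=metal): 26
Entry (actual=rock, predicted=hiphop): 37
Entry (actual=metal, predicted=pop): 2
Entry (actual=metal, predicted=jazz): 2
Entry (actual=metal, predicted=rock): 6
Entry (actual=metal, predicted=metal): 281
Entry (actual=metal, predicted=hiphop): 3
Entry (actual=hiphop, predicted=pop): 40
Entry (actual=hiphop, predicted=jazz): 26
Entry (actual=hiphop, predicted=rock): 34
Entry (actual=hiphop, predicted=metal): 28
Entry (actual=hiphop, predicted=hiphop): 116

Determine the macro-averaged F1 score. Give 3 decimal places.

Per-class F1 score (2·TP/(2·TP+FP+FN)):
  pop: TP=198, FP=12+40+2+40=94, FN=26+23+36+50=135 → 396/625 = 0.6336
  jazz: TP=123, FP=26+30+2+26=84, FN=12+6+7+15=40 → 246/370 = 0.6649
  rock: TP=92, FP=23+6+6+34=69, FN=40+30+26+37=133 → 184/386 = 0.4767
  metal: TP=281, FP=36+7+26+28=97, FN=2+2+6+3=13 → 562/672 = 0.8363
  hiphop: TP=116, FP=50+15+37+3=105, FN=40+26+34+28=128 → 232/465 = 0.4989
Macro-F1 score = mean = (0.6336 + 0.6649 + 0.4767 + 0.8363 + 0.4989) / 5 = 0.622

0.622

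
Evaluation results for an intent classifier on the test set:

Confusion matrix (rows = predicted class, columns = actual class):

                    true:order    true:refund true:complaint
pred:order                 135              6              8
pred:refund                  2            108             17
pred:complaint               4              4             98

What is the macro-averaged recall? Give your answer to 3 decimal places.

Per-class recall (TP/(TP+FN)):
  order: TP=135, FN=2+4=6 → 135/141 = 0.9574
  refund: TP=108, FN=6+4=10 → 108/118 = 0.9153
  complaint: TP=98, FN=8+17=25 → 98/123 = 0.7967
Macro-recall = mean = (0.9574 + 0.9153 + 0.7967) / 3 = 0.890

0.890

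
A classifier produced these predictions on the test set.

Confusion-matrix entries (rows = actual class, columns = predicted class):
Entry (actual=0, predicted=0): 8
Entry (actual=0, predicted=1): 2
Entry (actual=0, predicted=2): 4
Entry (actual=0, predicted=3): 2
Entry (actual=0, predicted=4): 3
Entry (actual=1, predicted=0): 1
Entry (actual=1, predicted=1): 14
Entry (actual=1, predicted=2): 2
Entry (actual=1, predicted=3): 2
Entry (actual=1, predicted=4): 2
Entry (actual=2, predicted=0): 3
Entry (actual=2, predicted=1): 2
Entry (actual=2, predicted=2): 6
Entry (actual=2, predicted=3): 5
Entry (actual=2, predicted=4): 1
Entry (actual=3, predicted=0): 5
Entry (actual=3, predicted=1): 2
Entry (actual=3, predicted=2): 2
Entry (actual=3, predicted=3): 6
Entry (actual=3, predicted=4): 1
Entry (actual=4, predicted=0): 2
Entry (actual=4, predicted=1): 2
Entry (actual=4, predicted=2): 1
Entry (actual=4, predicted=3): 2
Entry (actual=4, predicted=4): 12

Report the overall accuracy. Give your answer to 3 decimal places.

Accuracy = trace / total = (8+14+6+6+12=46) / 92 = 46/92 = 0.500

0.500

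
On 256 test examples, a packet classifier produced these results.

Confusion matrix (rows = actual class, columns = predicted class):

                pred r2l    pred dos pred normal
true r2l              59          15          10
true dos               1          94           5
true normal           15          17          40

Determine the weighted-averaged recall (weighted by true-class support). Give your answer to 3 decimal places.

0.754

Per-class recall (TP/(TP+FN)):
  r2l: TP=59, FN=15+10=25 → 59/84 = 0.7024
  dos: TP=94, FN=1+5=6 → 94/100 = 0.9400
  normal: TP=40, FN=15+17=32 → 40/72 = 0.5556
Weighted-recall = Σ (supportᵢ/N)·recallᵢ with N=256: (84/256)·0.7024 + (100/256)·0.9400 + (72/256)·0.5556 = 0.754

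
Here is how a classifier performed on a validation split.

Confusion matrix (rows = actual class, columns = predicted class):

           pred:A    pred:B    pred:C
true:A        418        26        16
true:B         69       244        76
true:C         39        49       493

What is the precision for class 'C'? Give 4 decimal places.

Treat 'C' as positive and all other classes as negative.
precision = TP/(TP+FP).
C: TP=493, FP=16+76=92 → 493/585 = 0.84274

0.8427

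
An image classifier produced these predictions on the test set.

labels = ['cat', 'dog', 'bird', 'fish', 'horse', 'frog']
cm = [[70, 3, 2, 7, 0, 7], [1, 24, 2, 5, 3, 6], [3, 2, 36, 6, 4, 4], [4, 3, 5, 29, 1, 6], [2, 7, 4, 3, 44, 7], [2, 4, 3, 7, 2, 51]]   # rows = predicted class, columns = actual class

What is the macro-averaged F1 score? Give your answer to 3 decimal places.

0.670

Per-class F1 score (2·TP/(2·TP+FP+FN)):
  cat: TP=70, FP=3+2+7+0+7=19, FN=1+3+4+2+2=12 → 140/171 = 0.8187
  dog: TP=24, FP=1+2+5+3+6=17, FN=3+2+3+7+4=19 → 48/84 = 0.5714
  bird: TP=36, FP=3+2+6+4+4=19, FN=2+2+5+4+3=16 → 72/107 = 0.6729
  fish: TP=29, FP=4+3+5+1+6=19, FN=7+5+6+3+7=28 → 58/105 = 0.5524
  horse: TP=44, FP=2+7+4+3+7=23, FN=0+3+4+1+2=10 → 88/121 = 0.7273
  frog: TP=51, FP=2+4+3+7+2=18, FN=7+6+4+6+7=30 → 102/150 = 0.6800
Macro-F1 score = mean = (0.8187 + 0.5714 + 0.6729 + 0.5524 + 0.7273 + 0.6800) / 6 = 0.670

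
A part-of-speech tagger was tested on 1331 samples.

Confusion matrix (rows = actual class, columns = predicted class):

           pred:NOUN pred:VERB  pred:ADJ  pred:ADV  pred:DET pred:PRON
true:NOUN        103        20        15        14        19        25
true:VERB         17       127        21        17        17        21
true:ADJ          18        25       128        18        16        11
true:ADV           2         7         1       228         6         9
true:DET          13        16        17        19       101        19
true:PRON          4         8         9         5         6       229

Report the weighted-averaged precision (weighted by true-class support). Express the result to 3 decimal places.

Per-class precision (TP/(TP+FP)):
  NOUN: TP=103, FP=17+18+2+13+4=54 → 103/157 = 0.6561
  VERB: TP=127, FP=20+25+7+16+8=76 → 127/203 = 0.6256
  ADJ: TP=128, FP=15+21+1+17+9=63 → 128/191 = 0.6702
  ADV: TP=228, FP=14+17+18+19+5=73 → 228/301 = 0.7575
  DET: TP=101, FP=19+17+16+6+6=64 → 101/165 = 0.6121
  PRON: TP=229, FP=25+21+11+9+19=85 → 229/314 = 0.7293
Weighted-precision = Σ (supportᵢ/N)·precisionᵢ with N=1331: (196/1331)·0.6561 + (220/1331)·0.6256 + (216/1331)·0.6702 + (253/1331)·0.7575 + (185/1331)·0.6121 + (261/1331)·0.7293 = 0.681

0.681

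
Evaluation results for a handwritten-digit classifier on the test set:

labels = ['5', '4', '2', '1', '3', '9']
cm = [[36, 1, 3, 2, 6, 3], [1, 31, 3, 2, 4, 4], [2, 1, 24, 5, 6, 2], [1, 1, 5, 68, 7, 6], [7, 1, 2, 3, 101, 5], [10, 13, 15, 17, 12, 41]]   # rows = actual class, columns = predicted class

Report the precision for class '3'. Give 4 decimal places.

One-vs-rest for '3': TP = diagonal; FP = other classes predicted '3'; FN = '3' predicted as other.
precision = TP/(TP+FP).
3: TP=101, FP=6+4+6+7+12=35 → 101/136 = 0.74265

0.7426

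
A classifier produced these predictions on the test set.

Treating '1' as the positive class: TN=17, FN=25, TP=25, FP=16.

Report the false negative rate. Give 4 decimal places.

FNR = FN/(FN+TP) = 25/(25+25) = 0.5000

0.5000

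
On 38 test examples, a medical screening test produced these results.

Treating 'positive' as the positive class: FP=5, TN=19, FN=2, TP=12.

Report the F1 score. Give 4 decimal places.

Precision = TP/(TP+FP) = 12/17 = 0.7059
Recall = TP/(TP+FN) = 12/14 = 0.8571
F1 = 2·TP/(2·TP+FP+FN) = 24/31 = 0.7742

0.7742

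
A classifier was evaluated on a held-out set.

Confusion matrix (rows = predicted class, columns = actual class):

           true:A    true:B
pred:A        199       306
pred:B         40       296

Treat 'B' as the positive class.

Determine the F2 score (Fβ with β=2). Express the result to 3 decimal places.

Fβ = (1+β²)·TP / ((1+β²)·TP + β²·FN + FP), with β²=4
= 5·296 / (5·296 + 4·306 + 40) = 0.539

0.539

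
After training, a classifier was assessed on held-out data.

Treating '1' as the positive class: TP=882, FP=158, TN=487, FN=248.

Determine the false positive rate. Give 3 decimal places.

FPR = FP/(FP+TN) = 158/(158+487) = 0.245

0.245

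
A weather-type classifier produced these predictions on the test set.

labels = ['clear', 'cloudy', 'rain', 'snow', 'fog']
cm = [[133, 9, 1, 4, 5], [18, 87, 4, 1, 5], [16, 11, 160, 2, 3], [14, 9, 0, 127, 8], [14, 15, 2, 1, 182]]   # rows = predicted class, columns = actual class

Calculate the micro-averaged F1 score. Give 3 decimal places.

0.829

Micro-averaging pools counts across classes: ΣTP=689, ΣFP=142, ΣFN=142.
Micro-F1 score = 2·TP/(2·TP+FP+FN) on pooled counts = 0.829 (equals overall accuracy in single-label multiclass).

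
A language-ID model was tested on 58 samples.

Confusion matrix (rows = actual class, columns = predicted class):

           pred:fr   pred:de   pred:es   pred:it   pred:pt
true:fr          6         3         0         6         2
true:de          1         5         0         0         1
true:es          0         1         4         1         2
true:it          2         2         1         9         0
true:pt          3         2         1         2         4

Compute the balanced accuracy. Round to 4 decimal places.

Balanced accuracy = mean of per-class recall.
  fr: recall = 6/17 = 0.35294
  de: recall = 5/7 = 0.71429
  es: recall = 4/8 = 0.50000
  it: recall = 9/14 = 0.64286
  pt: recall = 4/12 = 0.33333
Mean = (0.35294 + 0.71429 + 0.50000 + 0.64286 + 0.33333) / 5 = 0.5087

0.5087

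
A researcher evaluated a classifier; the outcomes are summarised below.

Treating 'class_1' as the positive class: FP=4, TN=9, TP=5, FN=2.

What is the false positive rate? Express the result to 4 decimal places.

0.3077

FPR = FP/(FP+TN) = 4/(4+9) = 0.3077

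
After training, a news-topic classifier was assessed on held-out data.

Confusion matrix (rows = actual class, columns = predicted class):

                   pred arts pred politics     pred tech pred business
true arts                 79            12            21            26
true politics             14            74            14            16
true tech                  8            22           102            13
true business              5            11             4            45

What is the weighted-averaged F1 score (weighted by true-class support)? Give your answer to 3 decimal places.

0.648

Per-class F1 score (2·TP/(2·TP+FP+FN)):
  arts: TP=79, FP=14+8+5=27, FN=12+21+26=59 → 158/244 = 0.6475
  politics: TP=74, FP=12+22+11=45, FN=14+14+16=44 → 148/237 = 0.6245
  tech: TP=102, FP=21+14+4=39, FN=8+22+13=43 → 204/286 = 0.7133
  business: TP=45, FP=26+16+13=55, FN=5+11+4=20 → 90/165 = 0.5455
Weighted-F1 score = Σ (supportᵢ/N)·F1 scoreᵢ with N=466: (138/466)·0.6475 + (118/466)·0.6245 + (145/466)·0.7133 + (65/466)·0.5455 = 0.648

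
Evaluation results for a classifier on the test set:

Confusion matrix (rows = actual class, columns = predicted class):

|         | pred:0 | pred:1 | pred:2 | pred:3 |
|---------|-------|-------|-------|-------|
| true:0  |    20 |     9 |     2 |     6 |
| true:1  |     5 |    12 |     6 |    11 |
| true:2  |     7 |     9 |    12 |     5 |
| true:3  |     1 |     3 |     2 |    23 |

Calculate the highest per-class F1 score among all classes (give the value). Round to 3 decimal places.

Per-class F1 score (2·TP/(2·TP+FP+FN)):
  0: TP=20, FP=5+7+1=13, FN=9+2+6=17 → 40/70 = 0.5714
  1: TP=12, FP=9+9+3=21, FN=5+6+11=22 → 24/67 = 0.3582
  2: TP=12, FP=2+6+2=10, FN=7+9+5=21 → 24/55 = 0.4364
  3: TP=23, FP=6+11+5=22, FN=1+3+2=6 → 46/74 = 0.6216
Highest is class '3' with F1 score = 0.622.

0.622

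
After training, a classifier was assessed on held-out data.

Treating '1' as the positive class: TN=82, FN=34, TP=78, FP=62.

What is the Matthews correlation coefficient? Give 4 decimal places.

0.2650

MCC = (TP·TN − FP·FN) / √((TP+FP)(TP+FN)(TN+FP)(TN+FN))
Numerator = 78·82 − 62·34 = 4288
Denominator = √(140·112·144·116) = √261918720 = 16183.9031
MCC = 4288 / 16183.9031 = 0.2650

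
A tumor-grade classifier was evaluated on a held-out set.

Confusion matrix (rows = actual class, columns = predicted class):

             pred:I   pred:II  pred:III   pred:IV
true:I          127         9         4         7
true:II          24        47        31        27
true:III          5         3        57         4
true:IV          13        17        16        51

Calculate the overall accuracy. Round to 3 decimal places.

0.638

Accuracy = trace / total = (127+47+57+51=282) / 442 = 282/442 = 0.638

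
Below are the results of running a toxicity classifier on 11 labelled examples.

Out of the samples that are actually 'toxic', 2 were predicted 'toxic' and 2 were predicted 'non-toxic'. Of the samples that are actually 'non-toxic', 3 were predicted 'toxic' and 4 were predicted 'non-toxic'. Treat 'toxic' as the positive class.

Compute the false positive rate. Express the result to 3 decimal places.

0.429

FPR = FP/(FP+TN) = 3/(3+4) = 0.429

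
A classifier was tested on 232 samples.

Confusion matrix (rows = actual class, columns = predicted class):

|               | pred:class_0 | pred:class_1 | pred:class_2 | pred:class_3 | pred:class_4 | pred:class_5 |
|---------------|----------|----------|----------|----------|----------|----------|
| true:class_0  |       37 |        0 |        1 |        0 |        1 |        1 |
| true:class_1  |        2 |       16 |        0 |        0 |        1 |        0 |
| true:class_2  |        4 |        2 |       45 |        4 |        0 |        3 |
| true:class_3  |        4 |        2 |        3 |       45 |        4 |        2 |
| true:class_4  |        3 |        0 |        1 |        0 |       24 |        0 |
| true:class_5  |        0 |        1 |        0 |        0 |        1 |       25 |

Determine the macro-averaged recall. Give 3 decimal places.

0.846

Per-class recall (TP/(TP+FN)):
  class_0: TP=37, FN=0+1+0+1+1=3 → 37/40 = 0.9250
  class_1: TP=16, FN=2+0+0+1+0=3 → 16/19 = 0.8421
  class_2: TP=45, FN=4+2+4+0+3=13 → 45/58 = 0.7759
  class_3: TP=45, FN=4+2+3+4+2=15 → 45/60 = 0.7500
  class_4: TP=24, FN=3+0+1+0+0=4 → 24/28 = 0.8571
  class_5: TP=25, FN=0+1+0+0+1=2 → 25/27 = 0.9259
Macro-recall = mean = (0.9250 + 0.8421 + 0.7759 + 0.7500 + 0.8571 + 0.9259) / 6 = 0.846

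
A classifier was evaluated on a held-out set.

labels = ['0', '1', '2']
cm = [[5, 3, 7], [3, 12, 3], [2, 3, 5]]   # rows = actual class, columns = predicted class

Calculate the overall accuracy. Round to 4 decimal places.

Accuracy = trace / total = (5+12+5=22) / 43 = 22/43 = 0.5116

0.5116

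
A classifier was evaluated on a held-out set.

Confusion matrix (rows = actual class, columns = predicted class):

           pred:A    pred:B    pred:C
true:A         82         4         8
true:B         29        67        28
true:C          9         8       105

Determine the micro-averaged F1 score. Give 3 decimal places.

Micro-averaging pools counts across classes: ΣTP=254, ΣFP=86, ΣFN=86.
Micro-F1 score = 2·TP/(2·TP+FP+FN) on pooled counts = 0.747 (equals overall accuracy in single-label multiclass).

0.747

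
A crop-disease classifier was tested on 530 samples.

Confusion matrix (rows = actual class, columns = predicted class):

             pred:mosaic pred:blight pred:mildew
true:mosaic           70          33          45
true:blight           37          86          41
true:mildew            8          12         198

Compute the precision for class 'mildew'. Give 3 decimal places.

0.697

Take TP from the diagonal, FP from the rest of the 'mildew' prediction marginal, FN from the rest of the 'mildew' actual marginal.
precision = TP/(TP+FP).
mildew: TP=198, FP=45+41=86 → 198/284 = 0.6972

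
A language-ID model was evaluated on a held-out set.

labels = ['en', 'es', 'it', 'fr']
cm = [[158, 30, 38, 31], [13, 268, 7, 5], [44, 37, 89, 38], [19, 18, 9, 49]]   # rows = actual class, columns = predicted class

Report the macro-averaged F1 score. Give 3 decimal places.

Per-class F1 score (2·TP/(2·TP+FP+FN)):
  en: TP=158, FP=13+44+19=76, FN=30+38+31=99 → 316/491 = 0.6436
  es: TP=268, FP=30+37+18=85, FN=13+7+5=25 → 536/646 = 0.8297
  it: TP=89, FP=38+7+9=54, FN=44+37+38=119 → 178/351 = 0.5071
  fr: TP=49, FP=31+5+38=74, FN=19+18+9=46 → 98/218 = 0.4495
Macro-F1 score = mean = (0.6436 + 0.8297 + 0.5071 + 0.4495) / 4 = 0.607

0.607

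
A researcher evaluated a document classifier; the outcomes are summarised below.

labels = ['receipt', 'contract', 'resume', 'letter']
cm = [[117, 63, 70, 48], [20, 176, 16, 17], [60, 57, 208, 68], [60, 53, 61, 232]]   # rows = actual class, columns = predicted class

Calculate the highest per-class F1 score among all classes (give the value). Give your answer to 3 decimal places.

0.609

Per-class F1 score (2·TP/(2·TP+FP+FN)):
  receipt: TP=117, FP=20+60+60=140, FN=63+70+48=181 → 234/555 = 0.4216
  contract: TP=176, FP=63+57+53=173, FN=20+16+17=53 → 352/578 = 0.6090
  resume: TP=208, FP=70+16+61=147, FN=60+57+68=185 → 416/748 = 0.5561
  letter: TP=232, FP=48+17+68=133, FN=60+53+61=174 → 464/771 = 0.6018
Highest is class 'contract' with F1 score = 0.609.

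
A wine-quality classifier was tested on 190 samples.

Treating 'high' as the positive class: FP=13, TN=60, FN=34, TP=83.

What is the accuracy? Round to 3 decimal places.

0.753

Accuracy = (TP+TN)/N = (83+60)/190 = 0.753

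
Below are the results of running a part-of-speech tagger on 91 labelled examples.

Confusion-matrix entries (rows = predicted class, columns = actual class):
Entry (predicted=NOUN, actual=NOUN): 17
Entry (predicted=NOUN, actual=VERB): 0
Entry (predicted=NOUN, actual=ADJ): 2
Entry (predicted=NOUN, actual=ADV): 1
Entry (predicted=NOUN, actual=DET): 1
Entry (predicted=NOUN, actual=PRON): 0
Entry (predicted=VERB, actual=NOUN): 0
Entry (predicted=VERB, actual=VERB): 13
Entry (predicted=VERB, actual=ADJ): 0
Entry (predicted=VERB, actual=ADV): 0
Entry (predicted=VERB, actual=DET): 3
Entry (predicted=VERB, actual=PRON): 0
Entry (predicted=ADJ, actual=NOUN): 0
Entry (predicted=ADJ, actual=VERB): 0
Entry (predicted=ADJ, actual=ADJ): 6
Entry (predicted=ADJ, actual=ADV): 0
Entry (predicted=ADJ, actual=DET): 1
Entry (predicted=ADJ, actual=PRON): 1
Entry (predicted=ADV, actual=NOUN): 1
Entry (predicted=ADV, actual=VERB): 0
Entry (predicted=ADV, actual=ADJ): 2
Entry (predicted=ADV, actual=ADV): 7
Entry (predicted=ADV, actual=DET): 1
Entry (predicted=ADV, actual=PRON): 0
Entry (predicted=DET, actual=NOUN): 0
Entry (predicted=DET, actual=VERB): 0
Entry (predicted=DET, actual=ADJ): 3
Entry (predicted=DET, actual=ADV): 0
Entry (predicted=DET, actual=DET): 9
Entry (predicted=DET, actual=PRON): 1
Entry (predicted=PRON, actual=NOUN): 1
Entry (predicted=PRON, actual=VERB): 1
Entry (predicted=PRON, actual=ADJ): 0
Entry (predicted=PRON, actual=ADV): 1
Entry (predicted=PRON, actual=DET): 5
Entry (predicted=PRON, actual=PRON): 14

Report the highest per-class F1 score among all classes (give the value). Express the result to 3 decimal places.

Per-class F1 score (2·TP/(2·TP+FP+FN)):
  NOUN: TP=17, FP=0+2+1+1+0=4, FN=0+0+1+0+1=2 → 34/40 = 0.8500
  VERB: TP=13, FP=0+0+0+3+0=3, FN=0+0+0+0+1=1 → 26/30 = 0.8667
  ADJ: TP=6, FP=0+0+0+1+1=2, FN=2+0+2+3+0=7 → 12/21 = 0.5714
  ADV: TP=7, FP=1+0+2+1+0=4, FN=1+0+0+0+1=2 → 14/20 = 0.7000
  DET: TP=9, FP=0+0+3+0+1=4, FN=1+3+1+1+5=11 → 18/33 = 0.5455
  PRON: TP=14, FP=1+1+0+1+5=8, FN=0+0+1+0+1=2 → 28/38 = 0.7368
Highest is class 'VERB' with F1 score = 0.867.

0.867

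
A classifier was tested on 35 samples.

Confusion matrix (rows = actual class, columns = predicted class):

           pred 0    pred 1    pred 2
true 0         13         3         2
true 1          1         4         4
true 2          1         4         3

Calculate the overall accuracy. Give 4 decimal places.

0.5714

Accuracy = trace / total = (13+4+3=20) / 35 = 20/35 = 0.5714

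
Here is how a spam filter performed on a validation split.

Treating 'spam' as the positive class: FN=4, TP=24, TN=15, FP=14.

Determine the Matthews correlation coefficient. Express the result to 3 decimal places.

MCC = (TP·TN − FP·FN) / √((TP+FP)(TP+FN)(TN+FP)(TN+FN))
Numerator = 24·15 − 14·4 = 304
Denominator = √(38·28·29·19) = √586264 = 765.6788
MCC = 304 / 765.6788 = 0.397

0.397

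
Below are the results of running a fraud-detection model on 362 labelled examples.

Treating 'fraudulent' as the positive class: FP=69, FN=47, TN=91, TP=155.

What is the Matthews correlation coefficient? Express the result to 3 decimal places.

0.344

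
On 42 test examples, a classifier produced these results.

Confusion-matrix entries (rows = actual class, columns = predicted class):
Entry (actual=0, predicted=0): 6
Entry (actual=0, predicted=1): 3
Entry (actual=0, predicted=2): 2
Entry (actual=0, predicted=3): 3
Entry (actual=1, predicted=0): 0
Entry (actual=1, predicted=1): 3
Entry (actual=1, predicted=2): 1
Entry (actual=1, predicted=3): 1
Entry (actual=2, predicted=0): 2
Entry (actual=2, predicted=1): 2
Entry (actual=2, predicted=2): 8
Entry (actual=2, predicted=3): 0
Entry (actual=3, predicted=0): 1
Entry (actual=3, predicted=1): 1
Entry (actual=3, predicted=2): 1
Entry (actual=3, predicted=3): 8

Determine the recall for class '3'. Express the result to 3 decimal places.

0.727

Take TP from the diagonal, FP from the rest of the '3' prediction marginal, FN from the rest of the '3' actual marginal.
recall = TP/(TP+FN).
3: TP=8, FN=1+1+1=3 → 8/11 = 0.7273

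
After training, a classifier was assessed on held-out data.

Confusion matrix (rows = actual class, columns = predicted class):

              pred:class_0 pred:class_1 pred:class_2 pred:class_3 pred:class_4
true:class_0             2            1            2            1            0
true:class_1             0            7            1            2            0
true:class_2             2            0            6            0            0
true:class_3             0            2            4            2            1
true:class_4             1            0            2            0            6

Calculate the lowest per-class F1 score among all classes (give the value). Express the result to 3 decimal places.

Per-class F1 score (2·TP/(2·TP+FP+FN)):
  class_0: TP=2, FP=0+2+0+1=3, FN=1+2+1+0=4 → 4/11 = 0.3636
  class_1: TP=7, FP=1+0+2+0=3, FN=0+1+2+0=3 → 14/20 = 0.7000
  class_2: TP=6, FP=2+1+4+2=9, FN=2+0+0+0=2 → 12/23 = 0.5217
  class_3: TP=2, FP=1+2+0+0=3, FN=0+2+4+1=7 → 4/14 = 0.2857
  class_4: TP=6, FP=0+0+0+1=1, FN=1+0+2+0=3 → 12/16 = 0.7500
Lowest is class 'class_3' with F1 score = 0.286.

0.286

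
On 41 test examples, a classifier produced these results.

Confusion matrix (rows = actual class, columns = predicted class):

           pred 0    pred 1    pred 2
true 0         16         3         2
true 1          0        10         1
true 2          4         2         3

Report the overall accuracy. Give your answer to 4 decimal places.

Accuracy = trace / total = (16+10+3=29) / 41 = 29/41 = 0.7073

0.7073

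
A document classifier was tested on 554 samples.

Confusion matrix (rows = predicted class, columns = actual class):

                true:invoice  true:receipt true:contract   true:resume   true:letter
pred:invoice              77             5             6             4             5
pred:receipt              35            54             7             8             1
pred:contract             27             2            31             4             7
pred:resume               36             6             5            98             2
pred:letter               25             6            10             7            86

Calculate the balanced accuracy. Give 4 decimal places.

0.6623

Balanced accuracy = mean of per-class recall.
  invoice: recall = 77/200 = 0.38500
  receipt: recall = 54/73 = 0.73973
  contract: recall = 31/59 = 0.52542
  resume: recall = 98/121 = 0.80992
  letter: recall = 86/101 = 0.85149
Mean = (0.38500 + 0.73973 + 0.52542 + 0.80992 + 0.85149) / 5 = 0.6623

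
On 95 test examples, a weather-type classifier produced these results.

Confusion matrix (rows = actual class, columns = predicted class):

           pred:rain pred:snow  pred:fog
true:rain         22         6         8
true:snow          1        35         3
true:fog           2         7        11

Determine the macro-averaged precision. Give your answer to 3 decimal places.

0.703

Per-class precision (TP/(TP+FP)):
  rain: TP=22, FP=1+2=3 → 22/25 = 0.8800
  snow: TP=35, FP=6+7=13 → 35/48 = 0.7292
  fog: TP=11, FP=8+3=11 → 11/22 = 0.5000
Macro-precision = mean = (0.8800 + 0.7292 + 0.5000) / 3 = 0.703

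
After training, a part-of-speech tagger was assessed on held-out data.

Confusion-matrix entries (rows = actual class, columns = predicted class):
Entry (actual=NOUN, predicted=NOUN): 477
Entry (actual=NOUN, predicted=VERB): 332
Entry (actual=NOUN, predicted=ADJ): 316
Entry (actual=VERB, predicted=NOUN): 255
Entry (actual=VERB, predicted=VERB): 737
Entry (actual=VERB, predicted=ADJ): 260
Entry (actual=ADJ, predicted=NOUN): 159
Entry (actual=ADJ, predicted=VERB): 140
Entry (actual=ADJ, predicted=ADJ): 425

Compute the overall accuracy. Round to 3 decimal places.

0.529

Accuracy = trace / total = (477+737+425=1639) / 3101 = 1639/3101 = 0.529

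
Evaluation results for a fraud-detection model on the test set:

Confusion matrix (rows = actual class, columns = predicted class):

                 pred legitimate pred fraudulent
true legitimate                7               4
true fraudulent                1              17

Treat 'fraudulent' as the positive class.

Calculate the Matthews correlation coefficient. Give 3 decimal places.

0.631

MCC = (TP·TN − FP·FN) / √((TP+FP)(TP+FN)(TN+FP)(TN+FN))
Numerator = 17·7 − 4·1 = 115
Denominator = √(21·18·11·8) = √33264 = 182.3842
MCC = 115 / 182.3842 = 0.631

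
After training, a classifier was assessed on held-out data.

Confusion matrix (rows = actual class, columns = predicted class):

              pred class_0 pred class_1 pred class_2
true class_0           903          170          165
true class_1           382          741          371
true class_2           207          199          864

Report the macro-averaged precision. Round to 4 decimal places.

Per-class precision (TP/(TP+FP)):
  class_0: TP=903, FP=382+207=589 → 903/1492 = 0.60523
  class_1: TP=741, FP=170+199=369 → 741/1110 = 0.66757
  class_2: TP=864, FP=165+371=536 → 864/1400 = 0.61714
Macro-precision = mean = (0.60523 + 0.66757 + 0.61714) / 3 = 0.6300

0.6300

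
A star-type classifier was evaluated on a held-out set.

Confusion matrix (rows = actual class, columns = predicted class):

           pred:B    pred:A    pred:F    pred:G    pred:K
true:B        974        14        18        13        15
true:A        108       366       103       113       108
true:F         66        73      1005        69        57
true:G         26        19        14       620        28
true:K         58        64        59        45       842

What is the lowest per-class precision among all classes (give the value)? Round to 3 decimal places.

Per-class precision (TP/(TP+FP)):
  B: TP=974, FP=108+66+26+58=258 → 974/1232 = 0.7906
  A: TP=366, FP=14+73+19+64=170 → 366/536 = 0.6828
  F: TP=1005, FP=18+103+14+59=194 → 1005/1199 = 0.8382
  G: TP=620, FP=13+113+69+45=240 → 620/860 = 0.7209
  K: TP=842, FP=15+108+57+28=208 → 842/1050 = 0.8019
Lowest is class 'A' with precision = 0.683.

0.683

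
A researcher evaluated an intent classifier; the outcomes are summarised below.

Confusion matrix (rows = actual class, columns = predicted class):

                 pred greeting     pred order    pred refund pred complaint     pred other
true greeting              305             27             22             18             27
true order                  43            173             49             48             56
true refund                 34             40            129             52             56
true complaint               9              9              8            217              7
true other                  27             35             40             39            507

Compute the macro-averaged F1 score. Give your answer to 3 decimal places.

0.643

Per-class F1 score (2·TP/(2·TP+FP+FN)):
  greeting: TP=305, FP=43+34+9+27=113, FN=27+22+18+27=94 → 610/817 = 0.7466
  order: TP=173, FP=27+40+9+35=111, FN=43+49+48+56=196 → 346/653 = 0.5299
  refund: TP=129, FP=22+49+8+40=119, FN=34+40+52+56=182 → 258/559 = 0.4615
  complaint: TP=217, FP=18+48+52+39=157, FN=9+9+8+7=33 → 434/624 = 0.6955
  other: TP=507, FP=27+56+56+7=146, FN=27+35+40+39=141 → 1014/1301 = 0.7794
Macro-F1 score = mean = (0.7466 + 0.5299 + 0.4615 + 0.6955 + 0.7794) / 5 = 0.643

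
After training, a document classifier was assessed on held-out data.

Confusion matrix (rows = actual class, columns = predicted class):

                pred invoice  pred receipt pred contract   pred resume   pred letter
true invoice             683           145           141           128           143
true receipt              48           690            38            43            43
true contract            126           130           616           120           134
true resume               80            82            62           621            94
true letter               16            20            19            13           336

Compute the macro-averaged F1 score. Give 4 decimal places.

Per-class F1 score (2·TP/(2·TP+FP+FN)):
  invoice: TP=683, FP=48+126+80+16=270, FN=145+141+128+143=557 → 1366/2193 = 0.62289
  receipt: TP=690, FP=145+130+82+20=377, FN=48+38+43+43=172 → 1380/1929 = 0.71540
  contract: TP=616, FP=141+38+62+19=260, FN=126+130+120+134=510 → 1232/2002 = 0.61538
  resume: TP=621, FP=128+43+120+13=304, FN=80+82+62+94=318 → 1242/1864 = 0.66631
  letter: TP=336, FP=143+43+134+94=414, FN=16+20+19+13=68 → 672/1154 = 0.58232
Macro-F1 score = mean = (0.62289 + 0.71540 + 0.61538 + 0.66631 + 0.58232) / 5 = 0.6405

0.6405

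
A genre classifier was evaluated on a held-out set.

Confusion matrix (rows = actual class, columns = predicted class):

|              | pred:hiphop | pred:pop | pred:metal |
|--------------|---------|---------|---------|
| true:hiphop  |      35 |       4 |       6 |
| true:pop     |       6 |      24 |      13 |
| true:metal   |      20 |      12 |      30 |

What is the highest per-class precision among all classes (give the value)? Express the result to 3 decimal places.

0.612

Per-class precision (TP/(TP+FP)):
  hiphop: TP=35, FP=6+20=26 → 35/61 = 0.5738
  pop: TP=24, FP=4+12=16 → 24/40 = 0.6000
  metal: TP=30, FP=6+13=19 → 30/49 = 0.6122
Highest is class 'metal' with precision = 0.612.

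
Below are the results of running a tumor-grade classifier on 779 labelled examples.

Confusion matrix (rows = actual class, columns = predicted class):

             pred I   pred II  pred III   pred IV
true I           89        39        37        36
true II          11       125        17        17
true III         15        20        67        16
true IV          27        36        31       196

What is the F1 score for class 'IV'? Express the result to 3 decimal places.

One-vs-rest for 'IV': TP = diagonal; FP = other classes predicted 'IV'; FN = 'IV' predicted as other.
F1 score = 2·TP/(2·TP+FP+FN).
IV: TP=196, FP=36+17+16=69, FN=27+36+31=94 → 392/555 = 0.7063

0.706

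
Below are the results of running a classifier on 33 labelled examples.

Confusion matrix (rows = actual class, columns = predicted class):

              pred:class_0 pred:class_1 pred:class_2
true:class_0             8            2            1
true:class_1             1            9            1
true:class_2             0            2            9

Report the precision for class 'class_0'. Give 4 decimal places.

0.8889

Treat 'class_0' as positive and all other classes as negative.
precision = TP/(TP+FP).
class_0: TP=8, FP=1+0=1 → 8/9 = 0.88889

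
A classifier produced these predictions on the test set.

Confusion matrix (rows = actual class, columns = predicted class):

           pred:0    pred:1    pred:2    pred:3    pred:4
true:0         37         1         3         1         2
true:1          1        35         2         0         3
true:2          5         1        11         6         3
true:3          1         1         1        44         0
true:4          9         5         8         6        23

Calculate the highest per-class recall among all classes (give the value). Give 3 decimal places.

Per-class recall (TP/(TP+FN)):
  0: TP=37, FN=1+3+1+2=7 → 37/44 = 0.8409
  1: TP=35, FN=1+2+0+3=6 → 35/41 = 0.8537
  2: TP=11, FN=5+1+6+3=15 → 11/26 = 0.4231
  3: TP=44, FN=1+1+1+0=3 → 44/47 = 0.9362
  4: TP=23, FN=9+5+8+6=28 → 23/51 = 0.4510
Highest is class '3' with recall = 0.936.

0.936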